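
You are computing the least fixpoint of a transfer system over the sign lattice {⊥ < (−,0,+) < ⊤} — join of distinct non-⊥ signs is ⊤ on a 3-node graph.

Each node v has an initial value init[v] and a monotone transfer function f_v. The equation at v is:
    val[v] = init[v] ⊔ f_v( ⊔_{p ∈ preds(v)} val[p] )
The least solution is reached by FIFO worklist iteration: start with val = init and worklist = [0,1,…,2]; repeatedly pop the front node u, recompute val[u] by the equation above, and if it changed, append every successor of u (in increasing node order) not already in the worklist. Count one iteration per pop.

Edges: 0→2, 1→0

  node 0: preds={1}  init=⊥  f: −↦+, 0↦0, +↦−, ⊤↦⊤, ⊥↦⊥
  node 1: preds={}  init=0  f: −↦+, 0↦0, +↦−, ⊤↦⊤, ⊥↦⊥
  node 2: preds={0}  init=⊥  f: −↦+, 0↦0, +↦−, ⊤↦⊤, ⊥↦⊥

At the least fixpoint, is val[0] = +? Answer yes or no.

Trace (3 dequeues):
  [1] u=0 | in 0 | out 0 | prev ⊥ | push {}
  [2] u=1 | in ⊥ | out 0 | ==
  [3] u=2 | in 0 | out 0 | prev ⊥ | push {}

Converged values:
  [0] 0
  [1] 0
  [2] 0

no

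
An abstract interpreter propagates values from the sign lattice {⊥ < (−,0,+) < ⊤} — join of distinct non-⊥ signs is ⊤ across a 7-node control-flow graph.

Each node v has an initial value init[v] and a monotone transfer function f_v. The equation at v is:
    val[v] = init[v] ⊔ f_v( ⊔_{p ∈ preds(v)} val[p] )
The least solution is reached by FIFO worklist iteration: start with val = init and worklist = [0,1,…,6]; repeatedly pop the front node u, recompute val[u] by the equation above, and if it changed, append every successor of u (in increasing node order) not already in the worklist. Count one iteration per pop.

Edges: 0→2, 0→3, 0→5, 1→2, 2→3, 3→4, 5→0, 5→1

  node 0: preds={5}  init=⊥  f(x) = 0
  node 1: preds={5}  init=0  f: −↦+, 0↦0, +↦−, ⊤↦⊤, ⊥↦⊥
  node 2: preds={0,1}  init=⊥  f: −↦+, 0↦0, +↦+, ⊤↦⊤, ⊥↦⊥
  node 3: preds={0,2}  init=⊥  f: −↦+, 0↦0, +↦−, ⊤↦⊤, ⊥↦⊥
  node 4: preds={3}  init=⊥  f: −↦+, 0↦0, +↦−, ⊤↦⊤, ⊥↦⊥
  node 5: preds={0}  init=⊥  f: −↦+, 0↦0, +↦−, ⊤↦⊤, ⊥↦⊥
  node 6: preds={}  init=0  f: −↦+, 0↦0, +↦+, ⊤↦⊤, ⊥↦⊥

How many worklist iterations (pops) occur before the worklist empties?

Trace (9 dequeues):
  [1] u=0 | in ⊥ | out 0 | prev ⊥ | push {}
  [2] u=1 | in ⊥ | out 0 | ==
  [3] u=2 | in 0 | out 0 | prev ⊥ | push {}
  [4] u=3 | in 0 | out 0 | prev ⊥ | push {}
  [5] u=4 | in 0 | out 0 | prev ⊥ | push {}
  [6] u=5 | in 0 | out 0 | prev ⊥ | push {0,1}
  [7] u=6 | in ⊥ | out 0 | ==
  [8] u=0 | in 0 | out 0 | ==
  [9] u=1 | in 0 | out 0 | ==

Converged values:
  [0] 0
  [1] 0
  [2] 0
  [3] 0
  [4] 0
  [5] 0
  [6] 0

9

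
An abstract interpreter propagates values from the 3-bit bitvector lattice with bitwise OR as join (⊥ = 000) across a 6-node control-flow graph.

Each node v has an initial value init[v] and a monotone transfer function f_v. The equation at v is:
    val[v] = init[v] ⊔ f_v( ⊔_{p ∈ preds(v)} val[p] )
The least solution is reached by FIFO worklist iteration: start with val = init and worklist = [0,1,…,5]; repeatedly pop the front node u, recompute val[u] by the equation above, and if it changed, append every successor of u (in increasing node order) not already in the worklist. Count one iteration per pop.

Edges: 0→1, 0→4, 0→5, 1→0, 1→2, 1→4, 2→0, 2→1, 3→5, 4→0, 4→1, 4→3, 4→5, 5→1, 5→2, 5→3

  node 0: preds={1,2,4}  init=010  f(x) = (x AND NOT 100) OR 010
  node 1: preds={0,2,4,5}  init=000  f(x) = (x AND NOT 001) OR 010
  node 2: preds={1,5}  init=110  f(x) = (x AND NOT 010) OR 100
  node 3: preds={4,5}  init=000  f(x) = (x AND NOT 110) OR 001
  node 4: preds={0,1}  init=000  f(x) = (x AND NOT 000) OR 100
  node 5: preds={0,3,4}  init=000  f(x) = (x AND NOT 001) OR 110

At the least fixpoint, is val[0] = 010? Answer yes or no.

yes

Trace (10 dequeues):
  [1] u=0 | in 110 | out 010 | ==
  [2] u=1 | in 110 | out 110 | prev 000 | push {0}
  [3] u=2 | in 110 | out 110 | ==
  [4] u=3 | in 000 | out 001 | prev 000 | push {}
  [5] u=4 | in 110 | out 110 | prev 000 | push {1,3}
  [6] u=5 | in 111 | out 110 | prev 000 | push {2}
  [7] u=0 | in 110 | out 010 | ==
  [8] u=1 | in 110 | out 110 | ==
  [9] u=3 | in 110 | out 001 | ==
  [10] u=2 | in 110 | out 110 | ==

Converged values:
  [0] 010
  [1] 110
  [2] 110
  [3] 001
  [4] 110
  [5] 110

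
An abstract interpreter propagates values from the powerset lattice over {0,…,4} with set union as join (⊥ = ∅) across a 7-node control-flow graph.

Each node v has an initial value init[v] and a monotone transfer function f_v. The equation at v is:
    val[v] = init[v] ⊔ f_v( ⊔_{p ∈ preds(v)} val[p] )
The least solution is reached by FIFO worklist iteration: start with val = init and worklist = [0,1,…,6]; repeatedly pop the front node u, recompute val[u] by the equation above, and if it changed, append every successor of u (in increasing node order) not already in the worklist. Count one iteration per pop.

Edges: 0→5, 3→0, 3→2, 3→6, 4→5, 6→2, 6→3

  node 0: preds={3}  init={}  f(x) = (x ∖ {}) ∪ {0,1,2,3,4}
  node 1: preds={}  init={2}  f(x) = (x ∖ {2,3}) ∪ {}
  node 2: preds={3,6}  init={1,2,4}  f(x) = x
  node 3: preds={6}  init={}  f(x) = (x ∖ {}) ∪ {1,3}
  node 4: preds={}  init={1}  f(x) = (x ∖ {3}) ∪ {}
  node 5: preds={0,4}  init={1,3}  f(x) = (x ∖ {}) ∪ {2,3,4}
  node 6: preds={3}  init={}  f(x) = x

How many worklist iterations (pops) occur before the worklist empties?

Iteration log — 10 steps:
  step 1. node 0  ⊔preds={}  new={0,1,2,3,4}  old={}  +wl: 
  step 2. node 1  ⊔preds={}  new={2}  stable
  step 3. node 2  ⊔preds={}  new={1,2,4}  stable
  step 4. node 3  ⊔preds={}  new={1,3}  old={}  +wl: 0,2
  step 5. node 4  ⊔preds={}  new={1}  stable
  step 6. node 5  ⊔preds={0,1,2,3,4}  new={0,1,2,3,4}  old={1,3}  +wl: 
  step 7. node 6  ⊔preds={1,3}  new={1,3}  old={}  +wl: 3
  step 8. node 0  ⊔preds={1,3}  new={0,1,2,3,4}  stable
  step 9. node 2  ⊔preds={1,3}  new={1,2,3,4}  old={1,2,4}  +wl: 
  step 10. node 3  ⊔preds={1,3}  new={1,3}  stable

Least fixpoint reached:
  node 0: {0,1,2,3,4}
  node 1: {2}
  node 2: {1,2,3,4}
  node 3: {1,3}
  node 4: {1}
  node 5: {0,1,2,3,4}
  node 6: {1,3}

10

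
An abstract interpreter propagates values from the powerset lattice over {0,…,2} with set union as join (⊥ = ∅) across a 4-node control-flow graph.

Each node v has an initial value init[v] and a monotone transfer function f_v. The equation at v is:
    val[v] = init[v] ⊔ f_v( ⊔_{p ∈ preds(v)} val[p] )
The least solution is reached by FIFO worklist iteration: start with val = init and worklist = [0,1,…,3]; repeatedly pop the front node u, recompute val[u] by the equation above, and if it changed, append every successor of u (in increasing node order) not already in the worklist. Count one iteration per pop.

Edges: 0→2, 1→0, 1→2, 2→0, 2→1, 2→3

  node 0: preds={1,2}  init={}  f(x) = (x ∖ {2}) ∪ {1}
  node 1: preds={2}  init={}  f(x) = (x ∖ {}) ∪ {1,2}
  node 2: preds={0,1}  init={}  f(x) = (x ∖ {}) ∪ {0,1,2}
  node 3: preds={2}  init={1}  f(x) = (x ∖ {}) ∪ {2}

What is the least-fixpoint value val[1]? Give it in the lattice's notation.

Worklist (8 pops):
  #1 pop 0: in={} → {1} (was {}); enqueue []
  #2 pop 1: in={} → {1,2} (was {}); enqueue [0]
  #3 pop 2: in={1,2} → {0,1,2} (was {}); enqueue [1]
  #4 pop 3: in={0,1,2} → {0,1,2} (was {1}); enqueue []
  #5 pop 0: in={0,1,2} → {0,1} (was {1}); enqueue [2]
  #6 pop 1: in={0,1,2} → {0,1,2} (was {1,2}); enqueue [0]
  #7 pop 2: in={0,1,2} → {0,1,2} (no change)
  #8 pop 0: in={0,1,2} → {0,1} (no change)

Fixpoint:
  val[0] = {0,1}
  val[1] = {0,1,2}
  val[2] = {0,1,2}
  val[3] = {0,1,2}

{0,1,2}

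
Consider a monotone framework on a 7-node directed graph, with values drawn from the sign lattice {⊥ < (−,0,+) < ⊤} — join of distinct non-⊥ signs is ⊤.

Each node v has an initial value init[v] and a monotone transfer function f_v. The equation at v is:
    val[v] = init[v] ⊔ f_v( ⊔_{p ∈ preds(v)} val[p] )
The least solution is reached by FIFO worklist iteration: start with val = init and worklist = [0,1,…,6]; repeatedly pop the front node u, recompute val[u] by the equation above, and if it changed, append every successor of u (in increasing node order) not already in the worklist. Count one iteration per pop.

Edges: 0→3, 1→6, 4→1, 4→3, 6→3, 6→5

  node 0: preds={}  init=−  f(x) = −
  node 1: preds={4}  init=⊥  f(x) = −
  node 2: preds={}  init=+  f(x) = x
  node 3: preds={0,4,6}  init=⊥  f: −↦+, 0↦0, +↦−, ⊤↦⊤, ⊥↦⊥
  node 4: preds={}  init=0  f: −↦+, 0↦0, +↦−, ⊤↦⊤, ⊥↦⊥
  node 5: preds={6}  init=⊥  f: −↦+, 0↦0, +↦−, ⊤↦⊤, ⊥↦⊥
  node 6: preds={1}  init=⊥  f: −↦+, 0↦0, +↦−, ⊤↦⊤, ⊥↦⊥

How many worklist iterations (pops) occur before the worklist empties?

9

Iteration log — 9 steps:
  step 1. node 0  ⊔preds=⊥  new=−  stable
  step 2. node 1  ⊔preds=0  new=−  old=⊥  +wl: 
  step 3. node 2  ⊔preds=⊥  new=+  stable
  step 4. node 3  ⊔preds=⊤  new=⊤  old=⊥  +wl: 
  step 5. node 4  ⊔preds=⊥  new=0  stable
  step 6. node 5  ⊔preds=⊥  new=⊥  stable
  step 7. node 6  ⊔preds=−  new=+  old=⊥  +wl: 3,5
  step 8. node 3  ⊔preds=⊤  new=⊤  stable
  step 9. node 5  ⊔preds=+  new=−  old=⊥  +wl: 

Least fixpoint reached:
  node 0: −
  node 1: −
  node 2: +
  node 3: ⊤
  node 4: 0
  node 5: −
  node 6: +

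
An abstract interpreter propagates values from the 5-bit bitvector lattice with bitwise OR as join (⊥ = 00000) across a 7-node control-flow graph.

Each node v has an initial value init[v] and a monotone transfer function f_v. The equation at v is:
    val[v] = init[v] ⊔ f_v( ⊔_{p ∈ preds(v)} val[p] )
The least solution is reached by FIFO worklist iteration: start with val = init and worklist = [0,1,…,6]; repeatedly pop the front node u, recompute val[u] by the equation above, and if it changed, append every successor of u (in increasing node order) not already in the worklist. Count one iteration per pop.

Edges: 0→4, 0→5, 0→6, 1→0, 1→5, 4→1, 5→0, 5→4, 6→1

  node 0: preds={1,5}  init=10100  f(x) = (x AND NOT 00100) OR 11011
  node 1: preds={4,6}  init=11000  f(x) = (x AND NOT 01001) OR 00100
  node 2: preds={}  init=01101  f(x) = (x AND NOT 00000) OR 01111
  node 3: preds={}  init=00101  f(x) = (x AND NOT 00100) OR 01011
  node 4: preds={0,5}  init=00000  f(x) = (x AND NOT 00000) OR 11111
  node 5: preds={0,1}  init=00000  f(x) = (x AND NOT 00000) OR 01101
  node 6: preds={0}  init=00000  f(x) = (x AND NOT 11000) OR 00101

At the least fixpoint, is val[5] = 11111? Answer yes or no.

Worklist (12 pops):
  #1 pop 0: in=11000 → 11111 (was 10100); enqueue []
  #2 pop 1: in=00000 → 11100 (was 11000); enqueue [0]
  #3 pop 2: in=00000 → 01111 (was 01101); enqueue []
  #4 pop 3: in=00000 → 01111 (was 00101); enqueue []
  #5 pop 4: in=11111 → 11111 (was 00000); enqueue [1]
  #6 pop 5: in=11111 → 11111 (was 00000); enqueue [4]
  #7 pop 6: in=11111 → 00111 (was 00000); enqueue []
  #8 pop 0: in=11111 → 11111 (no change)
  #9 pop 1: in=11111 → 11110 (was 11100); enqueue [0,5]
  #10 pop 4: in=11111 → 11111 (no change)
  #11 pop 0: in=11111 → 11111 (no change)
  #12 pop 5: in=11111 → 11111 (no change)

Fixpoint:
  val[0] = 11111
  val[1] = 11110
  val[2] = 01111
  val[3] = 01111
  val[4] = 11111
  val[5] = 11111
  val[6] = 00111

yes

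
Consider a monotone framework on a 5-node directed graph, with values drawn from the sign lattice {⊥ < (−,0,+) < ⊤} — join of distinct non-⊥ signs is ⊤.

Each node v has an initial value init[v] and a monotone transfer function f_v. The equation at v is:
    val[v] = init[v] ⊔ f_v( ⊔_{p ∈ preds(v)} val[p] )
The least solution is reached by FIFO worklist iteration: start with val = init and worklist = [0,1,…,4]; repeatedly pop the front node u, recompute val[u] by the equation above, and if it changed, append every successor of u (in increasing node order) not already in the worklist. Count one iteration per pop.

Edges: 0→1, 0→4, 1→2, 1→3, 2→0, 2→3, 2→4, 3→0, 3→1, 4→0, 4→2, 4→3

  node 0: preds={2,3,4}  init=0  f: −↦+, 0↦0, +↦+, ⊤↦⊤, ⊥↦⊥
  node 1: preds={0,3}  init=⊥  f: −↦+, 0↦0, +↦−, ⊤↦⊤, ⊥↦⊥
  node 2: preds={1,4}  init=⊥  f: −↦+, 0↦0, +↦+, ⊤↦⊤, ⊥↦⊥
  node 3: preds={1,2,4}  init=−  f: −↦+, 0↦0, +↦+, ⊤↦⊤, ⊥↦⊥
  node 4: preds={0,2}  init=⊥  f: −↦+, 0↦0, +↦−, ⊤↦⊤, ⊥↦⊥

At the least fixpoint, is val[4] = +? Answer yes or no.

no

Trace (9 dequeues):
  [1] u=0 | in − | out ⊤ | prev 0 | push {}
  [2] u=1 | in ⊤ | out ⊤ | prev ⊥ | push {}
  [3] u=2 | in ⊤ | out ⊤ | prev ⊥ | push {0}
  [4] u=3 | in ⊤ | out ⊤ | prev − | push {1}
  [5] u=4 | in ⊤ | out ⊤ | prev ⊥ | push {2,3}
  [6] u=0 | in ⊤ | out ⊤ | ==
  [7] u=1 | in ⊤ | out ⊤ | ==
  [8] u=2 | in ⊤ | out ⊤ | ==
  [9] u=3 | in ⊤ | out ⊤ | ==

Converged values:
  [0] ⊤
  [1] ⊤
  [2] ⊤
  [3] ⊤
  [4] ⊤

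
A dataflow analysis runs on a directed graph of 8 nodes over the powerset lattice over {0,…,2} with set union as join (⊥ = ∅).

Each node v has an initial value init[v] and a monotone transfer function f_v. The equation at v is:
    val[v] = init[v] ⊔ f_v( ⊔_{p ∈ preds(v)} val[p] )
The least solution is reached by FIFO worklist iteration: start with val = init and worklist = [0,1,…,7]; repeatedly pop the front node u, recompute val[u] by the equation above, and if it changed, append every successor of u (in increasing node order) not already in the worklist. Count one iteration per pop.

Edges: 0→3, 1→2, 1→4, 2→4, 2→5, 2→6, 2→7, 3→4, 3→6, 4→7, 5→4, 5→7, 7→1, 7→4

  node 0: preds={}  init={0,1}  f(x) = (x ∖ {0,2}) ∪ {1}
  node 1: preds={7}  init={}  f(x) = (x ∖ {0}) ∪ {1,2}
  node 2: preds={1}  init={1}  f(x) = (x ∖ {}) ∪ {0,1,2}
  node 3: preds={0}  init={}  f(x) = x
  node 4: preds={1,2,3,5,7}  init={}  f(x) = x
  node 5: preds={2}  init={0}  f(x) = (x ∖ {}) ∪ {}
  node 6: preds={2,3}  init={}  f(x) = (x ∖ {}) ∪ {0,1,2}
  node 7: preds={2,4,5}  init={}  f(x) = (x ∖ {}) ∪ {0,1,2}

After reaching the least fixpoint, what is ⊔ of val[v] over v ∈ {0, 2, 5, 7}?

Worklist (10 pops):
  #1 pop 0: in={} → {0,1} (no change)
  #2 pop 1: in={} → {1,2} (was {}); enqueue []
  #3 pop 2: in={1,2} → {0,1,2} (was {1}); enqueue []
  #4 pop 3: in={0,1} → {0,1} (was {}); enqueue []
  #5 pop 4: in={0,1,2} → {0,1,2} (was {}); enqueue []
  #6 pop 5: in={0,1,2} → {0,1,2} (was {0}); enqueue [4]
  #7 pop 6: in={0,1,2} → {0,1,2} (was {}); enqueue []
  #8 pop 7: in={0,1,2} → {0,1,2} (was {}); enqueue [1]
  #9 pop 4: in={0,1,2} → {0,1,2} (no change)
  #10 pop 1: in={0,1,2} → {1,2} (no change)

Fixpoint:
  val[0] = {0,1}
  val[1] = {1,2}
  val[2] = {0,1,2}
  val[3] = {0,1}
  val[4] = {0,1,2}
  val[5] = {0,1,2}
  val[6] = {0,1,2}
  val[7] = {0,1,2}

{0,1,2}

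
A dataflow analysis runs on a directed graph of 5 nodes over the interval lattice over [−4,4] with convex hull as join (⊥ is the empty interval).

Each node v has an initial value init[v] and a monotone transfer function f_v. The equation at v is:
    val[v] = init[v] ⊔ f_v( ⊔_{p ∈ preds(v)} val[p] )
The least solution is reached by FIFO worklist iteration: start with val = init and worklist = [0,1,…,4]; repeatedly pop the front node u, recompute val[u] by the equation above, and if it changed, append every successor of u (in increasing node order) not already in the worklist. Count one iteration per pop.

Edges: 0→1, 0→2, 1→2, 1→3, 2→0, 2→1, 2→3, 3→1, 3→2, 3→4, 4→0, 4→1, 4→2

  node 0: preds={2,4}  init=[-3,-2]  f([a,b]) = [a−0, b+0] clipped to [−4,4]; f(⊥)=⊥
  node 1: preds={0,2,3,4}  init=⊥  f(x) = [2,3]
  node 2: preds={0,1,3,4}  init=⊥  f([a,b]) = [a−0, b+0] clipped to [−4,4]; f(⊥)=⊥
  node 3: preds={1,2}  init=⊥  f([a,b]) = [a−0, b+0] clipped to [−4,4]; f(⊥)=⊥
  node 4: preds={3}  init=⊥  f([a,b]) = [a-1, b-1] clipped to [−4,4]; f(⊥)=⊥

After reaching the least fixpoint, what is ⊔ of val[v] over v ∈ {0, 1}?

Trace (14 dequeues):
  [1] u=0 | in ⊥ | out [-3,-2] | ==
  [2] u=1 | in [-3,-2] | out [2,3] | prev ⊥ | push {}
  [3] u=2 | in [-3,3] | out [-3,3] | prev ⊥ | push {0,1}
  [4] u=3 | in [-3,3] | out [-3,3] | prev ⊥ | push {2}
  [5] u=4 | in [-3,3] | out [-4,2] | prev ⊥ | push {}
  [6] u=0 | in [-4,3] | out [-4,3] | prev [-3,-2] | push {}
  [7] u=1 | in [-4,3] | out [2,3] | ==
  [8] u=2 | in [-4,3] | out [-4,3] | prev [-3,3] | push {0,1,3}
  [9] u=0 | in [-4,3] | out [-4,3] | ==
  [10] u=1 | in [-4,3] | out [2,3] | ==
  [11] u=3 | in [-4,3] | out [-4,3] | prev [-3,3] | push {1,2,4}
  [12] u=1 | in [-4,3] | out [2,3] | ==
  [13] u=2 | in [-4,3] | out [-4,3] | ==
  [14] u=4 | in [-4,3] | out [-4,2] | ==

Converged values:
  [0] [-4,3]
  [1] [2,3]
  [2] [-4,3]
  [3] [-4,3]
  [4] [-4,2]

[-4,3]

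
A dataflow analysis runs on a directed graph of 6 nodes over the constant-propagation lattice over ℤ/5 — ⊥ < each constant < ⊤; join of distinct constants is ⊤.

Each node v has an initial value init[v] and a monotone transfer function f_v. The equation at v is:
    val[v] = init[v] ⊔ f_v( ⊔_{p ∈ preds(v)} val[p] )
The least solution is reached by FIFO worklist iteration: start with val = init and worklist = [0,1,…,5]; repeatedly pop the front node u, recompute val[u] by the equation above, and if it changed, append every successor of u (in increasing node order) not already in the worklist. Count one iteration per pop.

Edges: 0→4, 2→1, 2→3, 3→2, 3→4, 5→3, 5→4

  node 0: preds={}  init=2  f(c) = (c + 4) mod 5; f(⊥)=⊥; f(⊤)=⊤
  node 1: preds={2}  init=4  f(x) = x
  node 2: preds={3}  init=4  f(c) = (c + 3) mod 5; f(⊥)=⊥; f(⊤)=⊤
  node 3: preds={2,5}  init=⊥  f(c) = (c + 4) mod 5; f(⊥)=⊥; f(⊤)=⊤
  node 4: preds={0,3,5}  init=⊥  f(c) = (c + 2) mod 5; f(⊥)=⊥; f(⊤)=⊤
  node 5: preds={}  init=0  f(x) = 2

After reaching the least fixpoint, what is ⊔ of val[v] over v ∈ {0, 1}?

⊤

Worklist (10 pops):
  #1 pop 0: in=⊥ → 2 (no change)
  #2 pop 1: in=4 → 4 (no change)
  #3 pop 2: in=⊥ → 4 (no change)
  #4 pop 3: in=⊤ → ⊤ (was ⊥); enqueue [2]
  #5 pop 4: in=⊤ → ⊤ (was ⊥); enqueue []
  #6 pop 5: in=⊥ → ⊤ (was 0); enqueue [3,4]
  #7 pop 2: in=⊤ → ⊤ (was 4); enqueue [1]
  #8 pop 3: in=⊤ → ⊤ (no change)
  #9 pop 4: in=⊤ → ⊤ (no change)
  #10 pop 1: in=⊤ → ⊤ (was 4); enqueue []

Fixpoint:
  val[0] = 2
  val[1] = ⊤
  val[2] = ⊤
  val[3] = ⊤
  val[4] = ⊤
  val[5] = ⊤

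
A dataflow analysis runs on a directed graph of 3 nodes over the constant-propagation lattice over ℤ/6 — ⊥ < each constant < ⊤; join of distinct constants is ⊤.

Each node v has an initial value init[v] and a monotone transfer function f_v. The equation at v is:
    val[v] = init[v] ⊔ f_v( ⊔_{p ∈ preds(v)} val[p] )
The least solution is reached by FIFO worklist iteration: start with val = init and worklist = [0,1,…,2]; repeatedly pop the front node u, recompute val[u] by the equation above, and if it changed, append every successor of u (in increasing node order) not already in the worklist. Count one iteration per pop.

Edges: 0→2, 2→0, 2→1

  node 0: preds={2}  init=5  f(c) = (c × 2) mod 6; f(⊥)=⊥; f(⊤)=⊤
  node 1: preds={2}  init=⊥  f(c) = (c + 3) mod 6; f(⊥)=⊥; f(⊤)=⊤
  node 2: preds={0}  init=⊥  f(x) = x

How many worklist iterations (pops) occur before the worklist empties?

Iteration log — 8 steps:
  step 1. node 0  ⊔preds=⊥  new=5  stable
  step 2. node 1  ⊔preds=⊥  new=⊥  stable
  step 3. node 2  ⊔preds=5  new=5  old=⊥  +wl: 0,1
  step 4. node 0  ⊔preds=5  new=⊤  old=5  +wl: 2
  step 5. node 1  ⊔preds=5  new=2  old=⊥  +wl: 
  step 6. node 2  ⊔preds=⊤  new=⊤  old=5  +wl: 0,1
  step 7. node 0  ⊔preds=⊤  new=⊤  stable
  step 8. node 1  ⊔preds=⊤  new=⊤  old=2  +wl: 

Least fixpoint reached:
  node 0: ⊤
  node 1: ⊤
  node 2: ⊤

8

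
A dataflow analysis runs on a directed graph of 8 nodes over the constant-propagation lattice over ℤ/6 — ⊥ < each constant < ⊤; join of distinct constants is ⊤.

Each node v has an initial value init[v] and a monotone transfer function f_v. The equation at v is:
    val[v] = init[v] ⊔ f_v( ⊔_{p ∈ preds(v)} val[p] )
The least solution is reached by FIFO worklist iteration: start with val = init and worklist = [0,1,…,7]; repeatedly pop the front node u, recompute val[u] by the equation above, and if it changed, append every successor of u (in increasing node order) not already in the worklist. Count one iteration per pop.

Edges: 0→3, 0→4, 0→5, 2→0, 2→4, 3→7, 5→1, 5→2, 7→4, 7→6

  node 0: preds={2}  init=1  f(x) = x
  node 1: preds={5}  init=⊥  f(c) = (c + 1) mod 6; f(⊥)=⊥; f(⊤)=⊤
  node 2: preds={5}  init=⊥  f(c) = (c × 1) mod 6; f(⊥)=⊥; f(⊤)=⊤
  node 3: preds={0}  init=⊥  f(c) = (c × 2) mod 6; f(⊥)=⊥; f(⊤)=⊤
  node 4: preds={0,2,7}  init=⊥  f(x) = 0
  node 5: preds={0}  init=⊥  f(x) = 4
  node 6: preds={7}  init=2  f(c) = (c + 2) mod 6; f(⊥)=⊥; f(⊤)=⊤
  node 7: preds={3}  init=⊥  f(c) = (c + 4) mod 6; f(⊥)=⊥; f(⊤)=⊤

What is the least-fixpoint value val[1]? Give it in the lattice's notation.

Worklist (19 pops):
  #1 pop 0: in=⊥ → 1 (no change)
  #2 pop 1: in=⊥ → ⊥ (no change)
  #3 pop 2: in=⊥ → ⊥ (no change)
  #4 pop 3: in=1 → 2 (was ⊥); enqueue []
  #5 pop 4: in=1 → 0 (was ⊥); enqueue []
  #6 pop 5: in=1 → 4 (was ⊥); enqueue [1,2]
  #7 pop 6: in=⊥ → 2 (no change)
  #8 pop 7: in=2 → 0 (was ⊥); enqueue [4,6]
  #9 pop 1: in=4 → 5 (was ⊥); enqueue []
  #10 pop 2: in=4 → 4 (was ⊥); enqueue [0]
  #11 pop 4: in=⊤ → 0 (no change)
  #12 pop 6: in=0 → 2 (no change)
  #13 pop 0: in=4 → ⊤ (was 1); enqueue [3,4,5]
  #14 pop 3: in=⊤ → ⊤ (was 2); enqueue [7]
  #15 pop 4: in=⊤ → 0 (no change)
  #16 pop 5: in=⊤ → 4 (no change)
  #17 pop 7: in=⊤ → ⊤ (was 0); enqueue [4,6]
  #18 pop 4: in=⊤ → 0 (no change)
  #19 pop 6: in=⊤ → ⊤ (was 2); enqueue []

Fixpoint:
  val[0] = ⊤
  val[1] = 5
  val[2] = 4
  val[3] = ⊤
  val[4] = 0
  val[5] = 4
  val[6] = ⊤
  val[7] = ⊤

5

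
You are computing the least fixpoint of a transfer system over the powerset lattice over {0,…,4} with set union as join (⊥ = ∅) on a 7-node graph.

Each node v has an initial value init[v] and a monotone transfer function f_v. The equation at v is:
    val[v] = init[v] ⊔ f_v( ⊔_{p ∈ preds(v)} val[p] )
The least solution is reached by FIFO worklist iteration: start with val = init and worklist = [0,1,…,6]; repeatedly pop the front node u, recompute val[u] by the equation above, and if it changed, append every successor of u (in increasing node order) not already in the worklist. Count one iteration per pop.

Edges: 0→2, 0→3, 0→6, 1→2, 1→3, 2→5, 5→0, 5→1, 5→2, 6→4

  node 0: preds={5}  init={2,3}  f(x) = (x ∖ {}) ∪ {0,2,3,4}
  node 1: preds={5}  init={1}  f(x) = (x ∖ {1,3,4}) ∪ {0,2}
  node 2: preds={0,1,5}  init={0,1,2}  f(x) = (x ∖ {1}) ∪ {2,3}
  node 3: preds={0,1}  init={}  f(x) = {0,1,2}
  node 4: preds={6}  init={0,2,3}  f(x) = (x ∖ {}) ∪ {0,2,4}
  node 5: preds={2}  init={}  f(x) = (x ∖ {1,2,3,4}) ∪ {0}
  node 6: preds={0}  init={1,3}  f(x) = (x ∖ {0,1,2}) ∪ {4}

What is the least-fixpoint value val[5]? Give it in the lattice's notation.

Worklist (11 pops):
  #1 pop 0: in={} → {0,2,3,4} (was {2,3}); enqueue []
  #2 pop 1: in={} → {0,1,2} (was {1}); enqueue []
  #3 pop 2: in={0,1,2,3,4} → {0,1,2,3,4} (was {0,1,2}); enqueue []
  #4 pop 3: in={0,1,2,3,4} → {0,1,2} (was {}); enqueue []
  #5 pop 4: in={1,3} → {0,1,2,3,4} (was {0,2,3}); enqueue []
  #6 pop 5: in={0,1,2,3,4} → {0} (was {}); enqueue [0,1,2]
  #7 pop 6: in={0,2,3,4} → {1,3,4} (was {1,3}); enqueue [4]
  #8 pop 0: in={0} → {0,2,3,4} (no change)
  #9 pop 1: in={0} → {0,1,2} (no change)
  #10 pop 2: in={0,1,2,3,4} → {0,1,2,3,4} (no change)
  #11 pop 4: in={1,3,4} → {0,1,2,3,4} (no change)

Fixpoint:
  val[0] = {0,2,3,4}
  val[1] = {0,1,2}
  val[2] = {0,1,2,3,4}
  val[3] = {0,1,2}
  val[4] = {0,1,2,3,4}
  val[5] = {0}
  val[6] = {1,3,4}

{0}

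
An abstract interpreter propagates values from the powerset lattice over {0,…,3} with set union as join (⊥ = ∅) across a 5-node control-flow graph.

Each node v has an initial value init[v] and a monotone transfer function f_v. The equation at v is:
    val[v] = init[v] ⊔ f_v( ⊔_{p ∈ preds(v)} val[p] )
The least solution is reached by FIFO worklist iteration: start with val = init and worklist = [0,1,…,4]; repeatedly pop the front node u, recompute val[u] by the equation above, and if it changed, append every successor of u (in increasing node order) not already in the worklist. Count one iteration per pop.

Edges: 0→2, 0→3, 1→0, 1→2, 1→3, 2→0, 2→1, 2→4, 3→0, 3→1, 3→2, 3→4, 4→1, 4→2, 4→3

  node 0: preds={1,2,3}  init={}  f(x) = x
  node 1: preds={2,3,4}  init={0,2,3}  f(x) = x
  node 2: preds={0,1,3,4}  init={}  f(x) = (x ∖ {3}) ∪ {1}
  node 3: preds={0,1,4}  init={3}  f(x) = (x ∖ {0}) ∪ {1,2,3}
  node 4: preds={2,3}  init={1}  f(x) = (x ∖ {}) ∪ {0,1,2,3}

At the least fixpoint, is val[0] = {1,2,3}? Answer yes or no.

no

Trace (9 dequeues):
  [1] u=0 | in {0,2,3} | out {0,2,3} | prev {} | push {}
  [2] u=1 | in {1,3} | out {0,1,2,3} | prev {0,2,3} | push {0}
  [3] u=2 | in {0,1,2,3} | out {0,1,2} | prev {} | push {1}
  [4] u=3 | in {0,1,2,3} | out {1,2,3} | prev {3} | push {2}
  [5] u=4 | in {0,1,2,3} | out {0,1,2,3} | prev {1} | push {3}
  [6] u=0 | in {0,1,2,3} | out {0,1,2,3} | prev {0,2,3} | push {}
  [7] u=1 | in {0,1,2,3} | out {0,1,2,3} | ==
  [8] u=2 | in {0,1,2,3} | out {0,1,2} | ==
  [9] u=3 | in {0,1,2,3} | out {1,2,3} | ==

Converged values:
  [0] {0,1,2,3}
  [1] {0,1,2,3}
  [2] {0,1,2}
  [3] {1,2,3}
  [4] {0,1,2,3}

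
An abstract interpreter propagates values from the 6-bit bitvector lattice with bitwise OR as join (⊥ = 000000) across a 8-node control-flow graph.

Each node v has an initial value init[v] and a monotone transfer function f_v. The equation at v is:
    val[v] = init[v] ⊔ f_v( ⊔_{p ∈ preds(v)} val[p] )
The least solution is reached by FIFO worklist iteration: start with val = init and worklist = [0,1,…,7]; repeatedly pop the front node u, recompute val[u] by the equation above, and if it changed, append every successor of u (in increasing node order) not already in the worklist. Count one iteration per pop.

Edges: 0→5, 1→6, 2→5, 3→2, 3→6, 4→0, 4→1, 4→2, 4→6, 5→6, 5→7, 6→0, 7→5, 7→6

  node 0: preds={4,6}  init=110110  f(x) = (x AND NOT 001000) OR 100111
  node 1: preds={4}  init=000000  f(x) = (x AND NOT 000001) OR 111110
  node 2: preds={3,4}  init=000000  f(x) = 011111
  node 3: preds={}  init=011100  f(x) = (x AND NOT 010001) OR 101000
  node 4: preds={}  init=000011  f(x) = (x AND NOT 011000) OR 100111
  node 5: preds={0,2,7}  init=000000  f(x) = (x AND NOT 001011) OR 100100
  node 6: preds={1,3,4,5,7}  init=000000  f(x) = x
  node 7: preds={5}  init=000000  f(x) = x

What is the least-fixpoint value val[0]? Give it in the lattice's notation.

Worklist (13 pops):
  #1 pop 0: in=000011 → 110111 (was 110110); enqueue []
  #2 pop 1: in=000011 → 111110 (was 000000); enqueue []
  #3 pop 2: in=011111 → 011111 (was 000000); enqueue []
  #4 pop 3: in=000000 → 111100 (was 011100); enqueue [2]
  #5 pop 4: in=000000 → 100111 (was 000011); enqueue [0,1]
  #6 pop 5: in=111111 → 110100 (was 000000); enqueue []
  #7 pop 6: in=111111 → 111111 (was 000000); enqueue []
  #8 pop 7: in=110100 → 110100 (was 000000); enqueue [5,6]
  #9 pop 2: in=111111 → 011111 (no change)
  #10 pop 0: in=111111 → 110111 (no change)
  #11 pop 1: in=100111 → 111110 (no change)
  #12 pop 5: in=111111 → 110100 (no change)
  #13 pop 6: in=111111 → 111111 (no change)

Fixpoint:
  val[0] = 110111
  val[1] = 111110
  val[2] = 011111
  val[3] = 111100
  val[4] = 100111
  val[5] = 110100
  val[6] = 111111
  val[7] = 110100

110111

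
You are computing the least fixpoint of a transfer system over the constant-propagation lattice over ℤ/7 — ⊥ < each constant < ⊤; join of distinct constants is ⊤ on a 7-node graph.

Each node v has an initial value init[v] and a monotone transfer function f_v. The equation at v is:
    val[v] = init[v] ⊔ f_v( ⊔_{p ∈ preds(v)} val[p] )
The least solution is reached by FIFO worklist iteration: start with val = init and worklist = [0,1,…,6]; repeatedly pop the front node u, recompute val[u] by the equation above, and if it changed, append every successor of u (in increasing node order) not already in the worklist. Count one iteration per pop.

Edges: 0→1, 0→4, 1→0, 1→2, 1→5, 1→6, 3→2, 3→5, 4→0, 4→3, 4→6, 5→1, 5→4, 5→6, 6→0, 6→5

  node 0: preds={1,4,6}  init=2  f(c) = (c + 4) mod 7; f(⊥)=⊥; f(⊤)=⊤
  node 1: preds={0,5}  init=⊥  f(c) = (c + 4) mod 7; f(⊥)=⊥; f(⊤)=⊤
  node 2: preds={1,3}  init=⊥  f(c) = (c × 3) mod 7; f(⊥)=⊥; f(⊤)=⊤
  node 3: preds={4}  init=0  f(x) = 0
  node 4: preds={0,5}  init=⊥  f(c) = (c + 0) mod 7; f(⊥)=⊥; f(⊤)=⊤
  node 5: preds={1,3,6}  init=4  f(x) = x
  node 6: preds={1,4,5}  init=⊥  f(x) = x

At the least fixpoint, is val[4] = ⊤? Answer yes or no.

Trace (12 dequeues):
  [1] u=0 | in ⊥ | out 2 | ==
  [2] u=1 | in ⊤ | out ⊤ | prev ⊥ | push {0}
  [3] u=2 | in ⊤ | out ⊤ | prev ⊥ | push {}
  [4] u=3 | in ⊥ | out 0 | ==
  [5] u=4 | in ⊤ | out ⊤ | prev ⊥ | push {3}
  [6] u=5 | in ⊤ | out ⊤ | prev 4 | push {1,4}
  [7] u=6 | in ⊤ | out ⊤ | prev ⊥ | push {5}
  [8] u=0 | in ⊤ | out ⊤ | prev 2 | push {}
  [9] u=3 | in ⊤ | out 0 | ==
  [10] u=1 | in ⊤ | out ⊤ | ==
  [11] u=4 | in ⊤ | out ⊤ | ==
  [12] u=5 | in ⊤ | out ⊤ | ==

Converged values:
  [0] ⊤
  [1] ⊤
  [2] ⊤
  [3] 0
  [4] ⊤
  [5] ⊤
  [6] ⊤

yes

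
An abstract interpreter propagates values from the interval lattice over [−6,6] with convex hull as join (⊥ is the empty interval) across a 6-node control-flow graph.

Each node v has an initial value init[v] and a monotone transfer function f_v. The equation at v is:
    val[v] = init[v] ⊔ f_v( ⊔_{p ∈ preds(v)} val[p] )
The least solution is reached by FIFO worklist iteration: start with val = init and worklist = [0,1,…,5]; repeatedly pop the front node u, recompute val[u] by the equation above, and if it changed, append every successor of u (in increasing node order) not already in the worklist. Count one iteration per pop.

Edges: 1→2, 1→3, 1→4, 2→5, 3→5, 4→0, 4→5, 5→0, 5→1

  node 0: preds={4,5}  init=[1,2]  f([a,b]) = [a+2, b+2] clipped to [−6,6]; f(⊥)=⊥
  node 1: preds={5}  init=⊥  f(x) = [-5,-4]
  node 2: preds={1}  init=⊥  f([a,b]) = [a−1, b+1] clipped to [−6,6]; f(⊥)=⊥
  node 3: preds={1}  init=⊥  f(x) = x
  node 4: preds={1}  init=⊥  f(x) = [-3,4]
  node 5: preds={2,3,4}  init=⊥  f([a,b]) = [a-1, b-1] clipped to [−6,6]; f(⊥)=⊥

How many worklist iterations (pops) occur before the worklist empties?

Iteration log — 8 steps:
  step 1. node 0  ⊔preds=⊥  new=[1,2]  stable
  step 2. node 1  ⊔preds=⊥  new=[-5,-4]  old=⊥  +wl: 
  step 3. node 2  ⊔preds=[-5,-4]  new=[-6,-3]  old=⊥  +wl: 
  step 4. node 3  ⊔preds=[-5,-4]  new=[-5,-4]  old=⊥  +wl: 
  step 5. node 4  ⊔preds=[-5,-4]  new=[-3,4]  old=⊥  +wl: 0
  step 6. node 5  ⊔preds=[-6,4]  new=[-6,3]  old=⊥  +wl: 1
  step 7. node 0  ⊔preds=[-6,4]  new=[-4,6]  old=[1,2]  +wl: 
  step 8. node 1  ⊔preds=[-6,3]  new=[-5,-4]  stable

Least fixpoint reached:
  node 0: [-4,6]
  node 1: [-5,-4]
  node 2: [-6,-3]
  node 3: [-5,-4]
  node 4: [-3,4]
  node 5: [-6,3]

8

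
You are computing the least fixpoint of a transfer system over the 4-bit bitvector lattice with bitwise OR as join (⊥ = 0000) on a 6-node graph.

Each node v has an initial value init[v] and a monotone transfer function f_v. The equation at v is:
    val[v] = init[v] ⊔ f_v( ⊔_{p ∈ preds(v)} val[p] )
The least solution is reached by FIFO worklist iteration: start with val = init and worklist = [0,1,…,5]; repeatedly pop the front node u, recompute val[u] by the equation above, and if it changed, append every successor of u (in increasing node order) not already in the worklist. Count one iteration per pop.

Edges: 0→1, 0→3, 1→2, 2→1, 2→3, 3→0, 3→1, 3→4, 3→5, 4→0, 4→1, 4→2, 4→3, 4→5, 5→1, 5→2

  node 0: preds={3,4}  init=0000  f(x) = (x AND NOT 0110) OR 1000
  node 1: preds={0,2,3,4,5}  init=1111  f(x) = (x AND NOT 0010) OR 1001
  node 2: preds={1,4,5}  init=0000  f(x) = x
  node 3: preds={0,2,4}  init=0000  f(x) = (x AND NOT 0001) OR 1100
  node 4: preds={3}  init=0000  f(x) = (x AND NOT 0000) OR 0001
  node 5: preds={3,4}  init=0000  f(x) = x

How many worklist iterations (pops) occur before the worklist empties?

11

Iteration log — 11 steps:
  step 1. node 0  ⊔preds=0000  new=1000  old=0000  +wl: 
  step 2. node 1  ⊔preds=1000  new=1111  stable
  step 3. node 2  ⊔preds=1111  new=1111  old=0000  +wl: 1
  step 4. node 3  ⊔preds=1111  new=1110  old=0000  +wl: 0
  step 5. node 4  ⊔preds=1110  new=1111  old=0000  +wl: 2,3
  step 6. node 5  ⊔preds=1111  new=1111  old=0000  +wl: 
  step 7. node 1  ⊔preds=1111  new=1111  stable
  step 8. node 0  ⊔preds=1111  new=1001  old=1000  +wl: 1
  step 9. node 2  ⊔preds=1111  new=1111  stable
  step 10. node 3  ⊔preds=1111  new=1110  stable
  step 11. node 1  ⊔preds=1111  new=1111  stable

Least fixpoint reached:
  node 0: 1001
  node 1: 1111
  node 2: 1111
  node 3: 1110
  node 4: 1111
  node 5: 1111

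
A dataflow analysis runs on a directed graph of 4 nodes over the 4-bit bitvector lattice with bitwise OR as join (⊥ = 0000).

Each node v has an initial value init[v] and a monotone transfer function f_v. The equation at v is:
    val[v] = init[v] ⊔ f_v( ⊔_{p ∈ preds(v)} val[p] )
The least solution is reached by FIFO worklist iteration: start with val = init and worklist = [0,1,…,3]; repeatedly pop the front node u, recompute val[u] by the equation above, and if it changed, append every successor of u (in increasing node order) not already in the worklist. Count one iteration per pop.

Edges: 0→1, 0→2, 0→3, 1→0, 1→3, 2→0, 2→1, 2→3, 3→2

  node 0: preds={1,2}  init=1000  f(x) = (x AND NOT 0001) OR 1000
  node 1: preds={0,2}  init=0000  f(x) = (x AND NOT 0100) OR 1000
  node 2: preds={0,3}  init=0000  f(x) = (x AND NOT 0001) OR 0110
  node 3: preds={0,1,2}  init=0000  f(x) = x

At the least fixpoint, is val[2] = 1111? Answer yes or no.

Trace (9 dequeues):
  [1] u=0 | in 0000 | out 1000 | ==
  [2] u=1 | in 1000 | out 1000 | prev 0000 | push {0}
  [3] u=2 | in 1000 | out 1110 | prev 0000 | push {1}
  [4] u=3 | in 1110 | out 1110 | prev 0000 | push {2}
  [5] u=0 | in 1110 | out 1110 | prev 1000 | push {3}
  [6] u=1 | in 1110 | out 1010 | prev 1000 | push {0}
  [7] u=2 | in 1110 | out 1110 | ==
  [8] u=3 | in 1110 | out 1110 | ==
  [9] u=0 | in 1110 | out 1110 | ==

Converged values:
  [0] 1110
  [1] 1010
  [2] 1110
  [3] 1110

no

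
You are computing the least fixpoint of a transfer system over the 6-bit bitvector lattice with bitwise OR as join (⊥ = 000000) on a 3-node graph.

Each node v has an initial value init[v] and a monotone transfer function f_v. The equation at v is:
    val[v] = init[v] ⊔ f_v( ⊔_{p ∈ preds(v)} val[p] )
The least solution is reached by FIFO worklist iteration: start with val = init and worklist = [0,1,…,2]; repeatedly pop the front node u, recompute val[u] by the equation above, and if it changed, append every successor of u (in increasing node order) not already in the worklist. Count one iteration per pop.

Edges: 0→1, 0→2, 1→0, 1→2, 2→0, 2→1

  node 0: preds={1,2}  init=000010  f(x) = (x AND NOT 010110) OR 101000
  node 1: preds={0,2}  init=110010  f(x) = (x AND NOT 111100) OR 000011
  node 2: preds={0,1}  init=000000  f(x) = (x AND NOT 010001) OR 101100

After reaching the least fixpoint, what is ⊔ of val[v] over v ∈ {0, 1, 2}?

111111

Iteration log — 6 steps:
  step 1. node 0  ⊔preds=110010  new=101010  old=000010  +wl: 
  step 2. node 1  ⊔preds=101010  new=110011  old=110010  +wl: 0
  step 3. node 2  ⊔preds=111011  new=101110  old=000000  +wl: 1
  step 4. node 0  ⊔preds=111111  new=101011  old=101010  +wl: 2
  step 5. node 1  ⊔preds=101111  new=110011  stable
  step 6. node 2  ⊔preds=111011  new=101110  stable

Least fixpoint reached:
  node 0: 101011
  node 1: 110011
  node 2: 101110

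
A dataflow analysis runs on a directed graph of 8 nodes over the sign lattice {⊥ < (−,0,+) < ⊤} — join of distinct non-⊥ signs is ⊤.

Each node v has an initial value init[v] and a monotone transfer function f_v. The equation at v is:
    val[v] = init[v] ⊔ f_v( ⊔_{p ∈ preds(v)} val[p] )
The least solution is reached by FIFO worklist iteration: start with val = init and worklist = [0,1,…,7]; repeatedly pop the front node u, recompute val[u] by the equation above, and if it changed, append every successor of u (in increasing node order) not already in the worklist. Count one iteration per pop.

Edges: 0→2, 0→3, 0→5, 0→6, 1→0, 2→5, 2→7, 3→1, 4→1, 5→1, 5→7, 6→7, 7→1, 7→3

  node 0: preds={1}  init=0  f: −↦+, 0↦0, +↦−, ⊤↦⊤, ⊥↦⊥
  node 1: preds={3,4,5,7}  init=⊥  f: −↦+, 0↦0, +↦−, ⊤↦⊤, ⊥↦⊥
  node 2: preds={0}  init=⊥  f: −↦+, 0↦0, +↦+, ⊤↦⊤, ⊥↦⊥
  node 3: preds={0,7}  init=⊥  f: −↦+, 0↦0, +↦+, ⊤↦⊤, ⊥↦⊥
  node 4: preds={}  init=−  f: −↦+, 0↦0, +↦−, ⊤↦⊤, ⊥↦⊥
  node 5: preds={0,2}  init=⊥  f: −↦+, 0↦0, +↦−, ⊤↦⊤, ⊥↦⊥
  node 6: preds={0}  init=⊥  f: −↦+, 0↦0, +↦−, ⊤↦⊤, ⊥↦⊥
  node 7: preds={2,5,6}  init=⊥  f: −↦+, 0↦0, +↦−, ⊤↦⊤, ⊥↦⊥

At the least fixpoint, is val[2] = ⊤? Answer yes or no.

yes

Iteration log — 19 steps:
  step 1. node 0  ⊔preds=⊥  new=0  stable
  step 2. node 1  ⊔preds=−  new=+  old=⊥  +wl: 0
  step 3. node 2  ⊔preds=0  new=0  old=⊥  +wl: 
  step 4. node 3  ⊔preds=0  new=0  old=⊥  +wl: 1
  step 5. node 4  ⊔preds=⊥  new=−  stable
  step 6. node 5  ⊔preds=0  new=0  old=⊥  +wl: 
  step 7. node 6  ⊔preds=0  new=0  old=⊥  +wl: 
  step 8. node 7  ⊔preds=0  new=0  old=⊥  +wl: 3
  step 9. node 0  ⊔preds=+  new=⊤  old=0  +wl: 2,5,6
  step 10. node 1  ⊔preds=⊤  new=⊤  old=+  +wl: 0
  step 11. node 3  ⊔preds=⊤  new=⊤  old=0  +wl: 1
  step 12. node 2  ⊔preds=⊤  new=⊤  old=0  +wl: 7
  step 13. node 5  ⊔preds=⊤  new=⊤  old=0  +wl: 
  step 14. node 6  ⊔preds=⊤  new=⊤  old=0  +wl: 
  step 15. node 0  ⊔preds=⊤  new=⊤  stable
  step 16. node 1  ⊔preds=⊤  new=⊤  stable
  step 17. node 7  ⊔preds=⊤  new=⊤  old=0  +wl: 1,3
  step 18. node 1  ⊔preds=⊤  new=⊤  stable
  step 19. node 3  ⊔preds=⊤  new=⊤  stable

Least fixpoint reached:
  node 0: ⊤
  node 1: ⊤
  node 2: ⊤
  node 3: ⊤
  node 4: −
  node 5: ⊤
  node 6: ⊤
  node 7: ⊤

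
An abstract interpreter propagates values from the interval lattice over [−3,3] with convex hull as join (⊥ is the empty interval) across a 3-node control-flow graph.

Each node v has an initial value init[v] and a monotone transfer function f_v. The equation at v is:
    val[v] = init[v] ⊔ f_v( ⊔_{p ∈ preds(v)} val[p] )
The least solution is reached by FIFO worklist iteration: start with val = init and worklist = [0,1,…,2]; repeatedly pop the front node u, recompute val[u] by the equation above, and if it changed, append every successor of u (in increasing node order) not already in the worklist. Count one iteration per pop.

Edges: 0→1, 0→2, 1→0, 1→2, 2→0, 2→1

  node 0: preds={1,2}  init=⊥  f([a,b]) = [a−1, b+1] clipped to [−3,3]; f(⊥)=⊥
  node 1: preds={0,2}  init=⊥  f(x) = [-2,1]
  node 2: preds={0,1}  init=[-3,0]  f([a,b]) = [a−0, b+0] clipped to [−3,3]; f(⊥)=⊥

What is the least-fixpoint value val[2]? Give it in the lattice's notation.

[-3,3]

Worklist (11 pops):
  #1 pop 0: in=[-3,0] → [-3,1] (was ⊥); enqueue []
  #2 pop 1: in=[-3,1] → [-2,1] (was ⊥); enqueue [0]
  #3 pop 2: in=[-3,1] → [-3,1] (was [-3,0]); enqueue [1]
  #4 pop 0: in=[-3,1] → [-3,2] (was [-3,1]); enqueue [2]
  #5 pop 1: in=[-3,2] → [-2,1] (no change)
  #6 pop 2: in=[-3,2] → [-3,2] (was [-3,1]); enqueue [0,1]
  #7 pop 0: in=[-3,2] → [-3,3] (was [-3,2]); enqueue [2]
  #8 pop 1: in=[-3,3] → [-2,1] (no change)
  #9 pop 2: in=[-3,3] → [-3,3] (was [-3,2]); enqueue [0,1]
  #10 pop 0: in=[-3,3] → [-3,3] (no change)
  #11 pop 1: in=[-3,3] → [-2,1] (no change)

Fixpoint:
  val[0] = [-3,3]
  val[1] = [-2,1]
  val[2] = [-3,3]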